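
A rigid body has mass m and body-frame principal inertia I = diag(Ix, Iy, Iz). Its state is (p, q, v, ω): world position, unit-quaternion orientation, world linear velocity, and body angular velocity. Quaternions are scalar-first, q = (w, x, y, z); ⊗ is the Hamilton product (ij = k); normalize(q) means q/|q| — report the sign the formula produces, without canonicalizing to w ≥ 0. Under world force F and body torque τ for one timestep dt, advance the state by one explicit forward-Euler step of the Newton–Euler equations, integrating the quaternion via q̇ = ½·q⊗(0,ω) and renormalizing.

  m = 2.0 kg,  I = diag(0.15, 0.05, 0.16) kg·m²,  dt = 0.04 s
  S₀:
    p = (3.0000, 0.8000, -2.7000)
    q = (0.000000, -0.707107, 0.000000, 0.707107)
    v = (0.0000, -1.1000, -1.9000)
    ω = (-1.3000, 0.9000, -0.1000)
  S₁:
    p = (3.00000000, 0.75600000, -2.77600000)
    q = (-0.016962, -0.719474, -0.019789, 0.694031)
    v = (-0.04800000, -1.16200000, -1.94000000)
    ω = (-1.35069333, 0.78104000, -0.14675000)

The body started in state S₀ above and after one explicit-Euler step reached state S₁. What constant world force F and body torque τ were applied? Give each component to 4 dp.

F = (-2.4000, -3.1000, -2.0000)
τ = (-0.2000, -0.1500, -0.0700)

ω₁ − ω₀ = (-0.05069333, -0.11896000, -0.04675000)
τ = I·(Δω/dt) + ω₀×(Iω₀) = (-0.2000, -0.1500, -0.0700)
v₁ − v₀ = (-0.04800000, -0.06200000, -0.04000000)
F = m·Δv/dt = (-2.4000, -3.1000, -2.0000)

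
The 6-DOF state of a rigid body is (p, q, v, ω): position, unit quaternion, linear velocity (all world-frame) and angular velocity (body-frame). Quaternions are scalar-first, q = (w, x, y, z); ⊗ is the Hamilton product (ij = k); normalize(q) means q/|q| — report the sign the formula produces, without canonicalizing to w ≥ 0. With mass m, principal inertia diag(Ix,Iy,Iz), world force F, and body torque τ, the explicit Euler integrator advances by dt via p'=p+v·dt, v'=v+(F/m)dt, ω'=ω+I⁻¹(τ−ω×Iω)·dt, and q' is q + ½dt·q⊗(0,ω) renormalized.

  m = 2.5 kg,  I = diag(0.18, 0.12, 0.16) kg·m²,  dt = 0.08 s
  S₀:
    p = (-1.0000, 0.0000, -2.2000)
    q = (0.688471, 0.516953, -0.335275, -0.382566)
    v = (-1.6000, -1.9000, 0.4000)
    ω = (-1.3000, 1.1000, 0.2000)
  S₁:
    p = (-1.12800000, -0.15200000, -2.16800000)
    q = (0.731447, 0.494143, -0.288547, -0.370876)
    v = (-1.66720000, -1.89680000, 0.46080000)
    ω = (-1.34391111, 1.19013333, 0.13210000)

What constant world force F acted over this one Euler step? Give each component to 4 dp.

F = (-2.1000, 0.1000, 1.9000)

velocity change Δv = (-0.06720000, 0.00320000, 0.06080000)
applied force F = (-2.1000, 0.1000, 1.9000)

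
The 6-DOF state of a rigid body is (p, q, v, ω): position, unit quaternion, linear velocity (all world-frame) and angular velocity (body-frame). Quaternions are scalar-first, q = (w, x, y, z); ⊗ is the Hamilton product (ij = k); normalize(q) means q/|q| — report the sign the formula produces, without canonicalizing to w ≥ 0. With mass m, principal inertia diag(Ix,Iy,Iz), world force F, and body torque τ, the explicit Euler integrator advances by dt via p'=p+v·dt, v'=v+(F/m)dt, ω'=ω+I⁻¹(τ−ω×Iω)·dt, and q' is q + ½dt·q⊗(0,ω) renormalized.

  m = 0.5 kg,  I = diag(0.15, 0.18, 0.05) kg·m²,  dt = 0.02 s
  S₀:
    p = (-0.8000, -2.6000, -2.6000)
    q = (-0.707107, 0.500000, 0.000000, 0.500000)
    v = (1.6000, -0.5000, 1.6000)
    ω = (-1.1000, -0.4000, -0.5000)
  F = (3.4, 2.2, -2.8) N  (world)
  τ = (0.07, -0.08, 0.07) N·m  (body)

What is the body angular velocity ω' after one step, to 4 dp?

α = I⁻¹(τ − ω×Iω) = (0.6400, -0.7500, 1.1360)
ω' = ω + α·dt = (-1.0872, -0.4150, -0.4773)

ω' = (-1.0872, -0.4150, -0.4773)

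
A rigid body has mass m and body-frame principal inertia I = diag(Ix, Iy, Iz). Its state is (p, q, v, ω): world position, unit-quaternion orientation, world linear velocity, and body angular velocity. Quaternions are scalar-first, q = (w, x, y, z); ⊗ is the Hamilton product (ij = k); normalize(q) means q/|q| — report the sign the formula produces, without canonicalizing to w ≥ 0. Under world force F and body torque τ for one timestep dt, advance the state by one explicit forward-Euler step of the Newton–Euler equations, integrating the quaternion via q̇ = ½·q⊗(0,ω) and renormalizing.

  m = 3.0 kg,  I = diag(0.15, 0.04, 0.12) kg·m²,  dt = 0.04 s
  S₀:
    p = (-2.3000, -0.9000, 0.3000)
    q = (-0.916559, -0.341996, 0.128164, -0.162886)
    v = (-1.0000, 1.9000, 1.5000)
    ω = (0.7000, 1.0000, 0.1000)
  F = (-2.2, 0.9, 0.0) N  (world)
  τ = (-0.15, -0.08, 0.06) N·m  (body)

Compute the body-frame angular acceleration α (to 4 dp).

α = (-1.0533, -2.0525, 1.1417)

gyro term ω×Iω = (0.0080, 0.0021, -0.0770)
α = I⁻¹(τ − ω×Iω) = (-1.0533, -2.0525, 1.1417)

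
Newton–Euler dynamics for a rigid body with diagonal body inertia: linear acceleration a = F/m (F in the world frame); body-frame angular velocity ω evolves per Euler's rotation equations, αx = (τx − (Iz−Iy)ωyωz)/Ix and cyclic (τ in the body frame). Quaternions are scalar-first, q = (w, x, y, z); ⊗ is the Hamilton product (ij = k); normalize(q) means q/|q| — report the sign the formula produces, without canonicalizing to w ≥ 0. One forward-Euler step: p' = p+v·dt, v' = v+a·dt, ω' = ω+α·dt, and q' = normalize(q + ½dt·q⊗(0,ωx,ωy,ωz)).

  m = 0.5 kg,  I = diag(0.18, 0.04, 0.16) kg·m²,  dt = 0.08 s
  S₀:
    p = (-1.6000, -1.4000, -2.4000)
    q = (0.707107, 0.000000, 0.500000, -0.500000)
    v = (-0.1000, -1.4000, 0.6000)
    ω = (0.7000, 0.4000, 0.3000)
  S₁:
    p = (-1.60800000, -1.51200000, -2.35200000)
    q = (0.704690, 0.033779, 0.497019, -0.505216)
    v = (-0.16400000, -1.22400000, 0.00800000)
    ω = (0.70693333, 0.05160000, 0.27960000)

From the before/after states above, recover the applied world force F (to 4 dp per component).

Δv = v₁−v₀ = (-0.06400000, 0.17600000, -0.59200000)
F = m·Δv/dt = (-0.4000, 1.1000, -3.7000)

F = (-0.4000, 1.1000, -3.7000)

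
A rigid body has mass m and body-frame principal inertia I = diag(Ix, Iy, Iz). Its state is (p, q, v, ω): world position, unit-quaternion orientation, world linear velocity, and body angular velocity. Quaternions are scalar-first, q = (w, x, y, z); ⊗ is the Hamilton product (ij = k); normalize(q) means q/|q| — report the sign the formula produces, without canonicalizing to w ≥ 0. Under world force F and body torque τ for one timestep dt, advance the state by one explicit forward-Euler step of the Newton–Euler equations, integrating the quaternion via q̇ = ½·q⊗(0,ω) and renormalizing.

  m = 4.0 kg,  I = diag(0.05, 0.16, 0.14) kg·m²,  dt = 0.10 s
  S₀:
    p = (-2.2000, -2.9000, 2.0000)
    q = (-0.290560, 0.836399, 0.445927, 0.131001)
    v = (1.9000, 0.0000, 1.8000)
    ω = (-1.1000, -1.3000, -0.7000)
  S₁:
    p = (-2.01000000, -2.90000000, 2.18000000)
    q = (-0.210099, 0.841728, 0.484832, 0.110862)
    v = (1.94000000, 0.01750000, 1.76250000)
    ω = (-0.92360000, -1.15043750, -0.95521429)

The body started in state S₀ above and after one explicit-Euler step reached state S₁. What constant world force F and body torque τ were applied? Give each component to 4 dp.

F = (1.6000, 0.7000, -1.5000)
τ = (0.0700, 0.1700, -0.2000)

rate change Δω = (0.17640000, 0.14956250, -0.25521429)
precession coupling = (-0.0182, -0.0693, 0.1573)
τ = I·(Δω/dt) + ω₀×(Iω₀) = (0.0700, 0.1700, -0.2000)
velocity change Δv = (0.04000000, 0.01750000, -0.03750000)
m·(v₁−v₀)/dt = (1.6000, 0.7000, -1.5000)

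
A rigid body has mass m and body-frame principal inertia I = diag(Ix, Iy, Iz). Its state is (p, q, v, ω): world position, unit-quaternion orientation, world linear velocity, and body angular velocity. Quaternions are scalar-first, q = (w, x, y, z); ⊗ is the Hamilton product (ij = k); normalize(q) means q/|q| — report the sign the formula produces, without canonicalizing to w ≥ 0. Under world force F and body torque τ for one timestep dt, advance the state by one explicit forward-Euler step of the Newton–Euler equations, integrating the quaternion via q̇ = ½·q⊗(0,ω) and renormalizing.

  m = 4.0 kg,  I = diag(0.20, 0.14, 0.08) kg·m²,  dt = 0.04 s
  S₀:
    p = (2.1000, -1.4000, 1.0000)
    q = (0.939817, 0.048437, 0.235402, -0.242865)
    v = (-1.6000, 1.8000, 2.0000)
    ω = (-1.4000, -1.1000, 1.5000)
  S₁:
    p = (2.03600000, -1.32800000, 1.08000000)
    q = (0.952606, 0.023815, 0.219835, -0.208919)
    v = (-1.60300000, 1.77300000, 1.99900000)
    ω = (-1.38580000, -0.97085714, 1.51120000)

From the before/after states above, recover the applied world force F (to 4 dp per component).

F = (-0.3000, -2.7000, -0.1000)

v₁ − v₀ = (-0.00300000, -0.02700000, -0.00100000)
applied force F = (-0.3000, -2.7000, -0.1000)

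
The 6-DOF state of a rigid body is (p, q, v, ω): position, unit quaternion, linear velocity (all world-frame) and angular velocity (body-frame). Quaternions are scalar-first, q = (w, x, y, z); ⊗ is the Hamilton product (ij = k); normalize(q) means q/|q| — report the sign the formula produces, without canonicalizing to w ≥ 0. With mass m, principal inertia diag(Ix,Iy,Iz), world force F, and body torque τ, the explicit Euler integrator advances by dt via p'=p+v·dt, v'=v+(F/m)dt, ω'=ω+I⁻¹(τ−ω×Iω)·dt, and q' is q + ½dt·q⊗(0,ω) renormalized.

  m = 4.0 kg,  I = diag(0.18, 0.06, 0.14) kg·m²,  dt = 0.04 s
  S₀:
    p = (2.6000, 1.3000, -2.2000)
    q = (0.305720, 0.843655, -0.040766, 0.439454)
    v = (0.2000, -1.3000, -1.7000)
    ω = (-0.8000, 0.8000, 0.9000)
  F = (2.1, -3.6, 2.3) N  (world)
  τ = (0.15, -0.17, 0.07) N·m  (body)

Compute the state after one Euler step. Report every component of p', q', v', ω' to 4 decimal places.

p' = p + v·dt = (2.6080, 1.2480, -2.2680)
new velocity v' = (0.2210, -1.3360, -1.6770)
precession coupling ω×(Iω) = (0.0576, -0.0288, 0.0768)
α = I⁻¹(τ − ω×Iω) = (0.5133, -2.3533, -0.0486)
ω' = ω + α·dt = (-0.7795, 0.7059, 0.8981)
q⊗(0,ω) = (0.3120282, -0.6328286, -0.8662767, 0.9174592)
q + ½dt·q⊗(0,ω), renormalized = (0.3118, 0.8307, -0.0581, 0.4576)

p' = (2.6080, 1.2480, -2.2680)
q' = (0.3118, 0.8307, -0.0581, 0.4576)
v' = (0.2210, -1.3360, -1.6770)
ω' = (-0.7795, 0.7059, 0.8981)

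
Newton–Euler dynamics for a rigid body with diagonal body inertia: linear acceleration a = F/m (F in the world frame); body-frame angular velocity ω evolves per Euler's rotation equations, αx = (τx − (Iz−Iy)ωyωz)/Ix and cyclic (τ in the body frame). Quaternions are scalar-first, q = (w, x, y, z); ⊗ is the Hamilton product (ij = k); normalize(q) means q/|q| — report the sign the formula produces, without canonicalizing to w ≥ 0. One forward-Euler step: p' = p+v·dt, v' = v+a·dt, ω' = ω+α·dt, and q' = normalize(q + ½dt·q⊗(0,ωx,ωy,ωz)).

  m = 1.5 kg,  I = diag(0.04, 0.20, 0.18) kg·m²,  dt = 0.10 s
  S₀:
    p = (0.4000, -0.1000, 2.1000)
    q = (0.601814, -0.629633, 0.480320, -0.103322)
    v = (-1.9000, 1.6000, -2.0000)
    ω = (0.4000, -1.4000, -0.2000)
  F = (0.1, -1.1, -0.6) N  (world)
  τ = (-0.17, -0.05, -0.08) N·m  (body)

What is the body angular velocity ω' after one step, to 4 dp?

ω' = (-0.0110, -1.4306, -0.1947)

angular accel α = (-4.1100, -0.3060, 0.0533)
ω' = ω + α·dt = (-0.0110, -1.4306, -0.1947)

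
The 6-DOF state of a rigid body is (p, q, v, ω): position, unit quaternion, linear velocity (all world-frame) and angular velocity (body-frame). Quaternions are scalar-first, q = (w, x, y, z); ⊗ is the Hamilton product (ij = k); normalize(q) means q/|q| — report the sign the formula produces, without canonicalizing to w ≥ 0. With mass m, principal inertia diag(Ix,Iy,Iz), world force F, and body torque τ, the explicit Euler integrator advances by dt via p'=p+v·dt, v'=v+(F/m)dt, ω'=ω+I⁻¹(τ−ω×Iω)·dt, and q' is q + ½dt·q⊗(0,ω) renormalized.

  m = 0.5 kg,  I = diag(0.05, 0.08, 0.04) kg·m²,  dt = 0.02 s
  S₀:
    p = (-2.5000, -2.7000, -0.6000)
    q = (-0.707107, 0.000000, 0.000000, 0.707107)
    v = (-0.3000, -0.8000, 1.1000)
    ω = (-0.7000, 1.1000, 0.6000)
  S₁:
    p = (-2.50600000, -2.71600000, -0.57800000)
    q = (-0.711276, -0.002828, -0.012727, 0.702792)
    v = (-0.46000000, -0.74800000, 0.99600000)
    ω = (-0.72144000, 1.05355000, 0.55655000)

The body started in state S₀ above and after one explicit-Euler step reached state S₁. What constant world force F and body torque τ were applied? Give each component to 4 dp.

F = (-4.0000, 1.3000, -2.6000)
τ = (-0.0800, -0.1900, -0.1100)

ω₁ − ω₀ = (-0.02144000, -0.04645000, -0.04345000)
gyro term ω₀×Iω₀ = (-0.0264, -0.0042, -0.0231)
τ = I·(Δω/dt) + ω₀×(Iω₀) = (-0.0800, -0.1900, -0.1100)
velocity change Δv = (-0.16000000, 0.05200000, -0.10400000)
F = m·Δv/dt = (-4.0000, 1.3000, -2.6000)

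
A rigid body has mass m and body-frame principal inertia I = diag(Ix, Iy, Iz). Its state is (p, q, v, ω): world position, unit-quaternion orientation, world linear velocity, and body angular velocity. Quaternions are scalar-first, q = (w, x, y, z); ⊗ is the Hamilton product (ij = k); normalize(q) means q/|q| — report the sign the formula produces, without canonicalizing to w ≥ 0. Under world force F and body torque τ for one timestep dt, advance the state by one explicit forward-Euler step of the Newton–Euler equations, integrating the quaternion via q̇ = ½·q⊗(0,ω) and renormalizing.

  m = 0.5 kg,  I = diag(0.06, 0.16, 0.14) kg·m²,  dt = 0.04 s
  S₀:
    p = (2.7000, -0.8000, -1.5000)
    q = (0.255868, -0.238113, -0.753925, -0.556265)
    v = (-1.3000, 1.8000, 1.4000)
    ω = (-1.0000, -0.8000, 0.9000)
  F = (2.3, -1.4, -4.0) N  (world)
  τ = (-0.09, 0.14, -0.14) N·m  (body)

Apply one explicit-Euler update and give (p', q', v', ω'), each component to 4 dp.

p' = (2.6480, -0.7280, -1.4440)
q' = (0.2489, -0.2656, -0.7422, -0.5627)
v' = (-1.1160, 1.6880, 1.0800)
ω' = (-1.0696, -0.7830, 0.8371)

angular accel α = (-1.7400, 0.4250, -1.5714)
ω + α·dt = (-1.0696, -0.7830, 0.8371)
q⊗(0,ω) = (-0.3406145, -1.3794125, 0.5658723, -0.3331534)
updated quaternion q' = (0.2489, -0.2656, -0.7422, -0.5627)
linear accel F/m = (4.6000, -2.8000, -8.0000)
p' = p + v·dt = (2.6480, -0.7280, -1.4440)
new velocity v' = (-1.1160, 1.6880, 1.0800)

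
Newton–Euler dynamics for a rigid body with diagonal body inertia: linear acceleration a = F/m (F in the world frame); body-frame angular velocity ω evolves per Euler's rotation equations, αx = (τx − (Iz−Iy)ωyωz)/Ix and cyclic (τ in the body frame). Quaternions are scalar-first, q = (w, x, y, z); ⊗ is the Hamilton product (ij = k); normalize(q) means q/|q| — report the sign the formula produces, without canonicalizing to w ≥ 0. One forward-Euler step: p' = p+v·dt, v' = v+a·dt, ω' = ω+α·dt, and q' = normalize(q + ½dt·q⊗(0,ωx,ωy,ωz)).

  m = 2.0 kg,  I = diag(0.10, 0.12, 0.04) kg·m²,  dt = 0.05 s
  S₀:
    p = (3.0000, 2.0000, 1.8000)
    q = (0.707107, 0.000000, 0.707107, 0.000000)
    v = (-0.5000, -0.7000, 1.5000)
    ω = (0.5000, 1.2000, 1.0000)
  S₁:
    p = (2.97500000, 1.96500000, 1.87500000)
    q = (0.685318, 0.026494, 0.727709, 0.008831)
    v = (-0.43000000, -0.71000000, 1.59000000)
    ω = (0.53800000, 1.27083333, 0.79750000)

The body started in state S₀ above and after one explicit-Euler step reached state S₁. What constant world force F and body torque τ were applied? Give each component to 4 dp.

ω₁ − ω₀ = (0.03800000, 0.07083333, -0.20250000)
τ = I·(Δω/dt) + ω₀×(Iω₀) = (-0.0200, 0.2000, -0.1500)
v₁ − v₀ = (0.07000000, -0.01000000, 0.09000000)
F = m·Δv/dt = (2.8000, -0.4000, 3.6000)

F = (2.8000, -0.4000, 3.6000)
τ = (-0.0200, 0.2000, -0.1500)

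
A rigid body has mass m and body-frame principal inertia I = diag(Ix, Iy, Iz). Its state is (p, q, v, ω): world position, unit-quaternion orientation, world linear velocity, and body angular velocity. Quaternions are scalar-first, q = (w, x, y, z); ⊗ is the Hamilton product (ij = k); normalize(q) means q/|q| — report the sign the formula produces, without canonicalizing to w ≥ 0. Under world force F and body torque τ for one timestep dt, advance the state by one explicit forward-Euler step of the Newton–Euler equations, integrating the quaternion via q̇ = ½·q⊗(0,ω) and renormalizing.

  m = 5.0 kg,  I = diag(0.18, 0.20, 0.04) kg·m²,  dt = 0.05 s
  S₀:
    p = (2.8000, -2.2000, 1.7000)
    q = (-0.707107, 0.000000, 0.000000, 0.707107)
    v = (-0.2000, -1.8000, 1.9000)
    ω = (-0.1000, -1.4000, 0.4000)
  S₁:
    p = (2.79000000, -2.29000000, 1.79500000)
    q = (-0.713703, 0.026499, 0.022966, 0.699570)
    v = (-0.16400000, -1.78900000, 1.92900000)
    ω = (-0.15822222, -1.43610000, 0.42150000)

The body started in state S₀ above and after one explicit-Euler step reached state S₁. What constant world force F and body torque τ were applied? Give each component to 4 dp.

F = (3.6000, 1.1000, 2.9000)
τ = (-0.1200, -0.1500, 0.0200)

ω₁ − ω₀ = (-0.05822222, -0.03610000, 0.02150000)
applied torque τ = (-0.1200, -0.1500, 0.0200)
velocity change Δv = (0.03600000, 0.01100000, 0.02900000)
m·(v₁−v₀)/dt = (3.6000, 1.1000, 2.9000)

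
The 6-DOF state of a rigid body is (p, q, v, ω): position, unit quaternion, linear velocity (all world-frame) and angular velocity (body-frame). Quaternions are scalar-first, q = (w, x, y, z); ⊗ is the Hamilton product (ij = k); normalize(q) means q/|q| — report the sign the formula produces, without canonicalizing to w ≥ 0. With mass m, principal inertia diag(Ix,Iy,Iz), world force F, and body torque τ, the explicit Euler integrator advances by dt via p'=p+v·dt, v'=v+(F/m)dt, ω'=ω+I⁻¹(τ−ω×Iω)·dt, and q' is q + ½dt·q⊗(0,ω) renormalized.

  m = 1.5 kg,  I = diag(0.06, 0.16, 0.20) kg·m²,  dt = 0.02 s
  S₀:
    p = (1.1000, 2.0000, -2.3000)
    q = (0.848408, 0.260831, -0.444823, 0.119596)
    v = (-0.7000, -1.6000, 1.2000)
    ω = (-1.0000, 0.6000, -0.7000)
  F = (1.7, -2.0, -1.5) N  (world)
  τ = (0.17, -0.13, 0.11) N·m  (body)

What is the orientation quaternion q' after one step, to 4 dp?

q⊗(0,ω) = (0.6114420, -0.6087895, 0.5720305, -0.8822100)
q + ½dt·q⊗(0,ω), renormalized = (0.8544, 0.2547, -0.4391, 0.1108)

q' = (0.8544, 0.2547, -0.4391, 0.1108)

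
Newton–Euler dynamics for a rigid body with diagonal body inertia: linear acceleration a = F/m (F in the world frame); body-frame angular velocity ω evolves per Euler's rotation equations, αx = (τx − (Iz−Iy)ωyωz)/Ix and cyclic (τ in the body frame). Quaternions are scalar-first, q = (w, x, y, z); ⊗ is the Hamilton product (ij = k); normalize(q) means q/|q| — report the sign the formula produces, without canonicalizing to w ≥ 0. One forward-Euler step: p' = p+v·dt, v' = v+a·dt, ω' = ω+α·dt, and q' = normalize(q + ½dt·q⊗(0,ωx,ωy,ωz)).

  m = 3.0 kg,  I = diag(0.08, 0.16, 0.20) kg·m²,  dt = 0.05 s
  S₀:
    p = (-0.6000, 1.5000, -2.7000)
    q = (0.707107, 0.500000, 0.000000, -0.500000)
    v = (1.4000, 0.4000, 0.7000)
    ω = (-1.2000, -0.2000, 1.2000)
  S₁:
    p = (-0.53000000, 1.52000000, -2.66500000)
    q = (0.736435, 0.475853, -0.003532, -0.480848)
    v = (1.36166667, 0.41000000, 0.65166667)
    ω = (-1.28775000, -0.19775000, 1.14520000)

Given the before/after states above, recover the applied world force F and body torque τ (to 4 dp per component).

F = (-2.3000, 0.6000, -2.9000)
τ = (-0.1500, 0.1800, -0.2000)

v₁ − v₀ = (-0.03833333, 0.01000000, -0.04833333)
m·(v₁−v₀)/dt = (-2.3000, 0.6000, -2.9000)
rate change Δω = (-0.08775000, 0.00225000, -0.05480000)
gyro term ω₀×Iω₀ = (-0.0096, 0.1728, 0.0192)
τ = I·(Δω/dt) + ω₀×(Iω₀) = (-0.1500, 0.1800, -0.2000)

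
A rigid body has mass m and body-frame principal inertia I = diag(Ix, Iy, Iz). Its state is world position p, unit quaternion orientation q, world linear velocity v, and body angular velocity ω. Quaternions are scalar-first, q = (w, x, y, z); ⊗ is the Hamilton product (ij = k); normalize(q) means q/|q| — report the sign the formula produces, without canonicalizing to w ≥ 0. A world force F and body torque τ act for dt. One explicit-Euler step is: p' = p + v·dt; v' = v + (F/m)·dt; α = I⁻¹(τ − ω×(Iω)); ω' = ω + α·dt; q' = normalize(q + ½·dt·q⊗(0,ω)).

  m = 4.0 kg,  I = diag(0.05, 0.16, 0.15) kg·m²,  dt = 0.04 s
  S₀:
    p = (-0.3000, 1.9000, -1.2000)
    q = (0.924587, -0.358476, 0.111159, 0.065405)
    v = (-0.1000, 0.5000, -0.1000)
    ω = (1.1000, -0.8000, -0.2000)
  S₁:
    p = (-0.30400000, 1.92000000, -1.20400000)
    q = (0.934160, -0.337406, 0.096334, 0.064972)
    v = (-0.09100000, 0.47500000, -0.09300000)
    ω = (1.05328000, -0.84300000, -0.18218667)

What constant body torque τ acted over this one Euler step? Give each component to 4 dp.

τ = (-0.0600, -0.1500, -0.0300)

ω₁ − ω₀ = (-0.04672000, -0.04300000, 0.01781333)
gyro term ω₀×Iω₀ = (-0.0016, 0.0220, -0.0968)
applied torque τ = (-0.0600, -0.1500, -0.0300)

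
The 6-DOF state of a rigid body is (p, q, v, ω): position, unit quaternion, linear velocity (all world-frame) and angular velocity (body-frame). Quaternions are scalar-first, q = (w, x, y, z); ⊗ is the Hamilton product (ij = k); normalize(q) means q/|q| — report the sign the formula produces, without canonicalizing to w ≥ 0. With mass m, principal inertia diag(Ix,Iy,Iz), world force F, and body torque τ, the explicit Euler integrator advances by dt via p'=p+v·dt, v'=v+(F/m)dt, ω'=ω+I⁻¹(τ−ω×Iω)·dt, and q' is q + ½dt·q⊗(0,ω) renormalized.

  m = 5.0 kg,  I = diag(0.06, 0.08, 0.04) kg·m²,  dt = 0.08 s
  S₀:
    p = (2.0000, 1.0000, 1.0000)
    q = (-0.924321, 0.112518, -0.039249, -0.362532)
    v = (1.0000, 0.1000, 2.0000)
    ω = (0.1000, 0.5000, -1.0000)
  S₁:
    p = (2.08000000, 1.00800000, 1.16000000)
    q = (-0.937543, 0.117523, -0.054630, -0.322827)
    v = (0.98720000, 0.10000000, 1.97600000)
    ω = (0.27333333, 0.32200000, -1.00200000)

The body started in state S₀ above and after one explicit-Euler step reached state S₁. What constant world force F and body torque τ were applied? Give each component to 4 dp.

F = (-0.8000, 0.0000, -1.5000)
τ = (0.1500, -0.1800, 0.0000)

velocity change Δv = (-0.01280000, 0.00000000, -0.02400000)
applied force F = (-0.8000, 0.0000, -1.5000)
rate change Δω = (0.17333333, -0.17800000, -0.00200000)
ω₀×(Iω₀) = (0.0200, -0.0020, 0.0010)
I·α + gyro = (0.1500, -0.1800, 0.0000)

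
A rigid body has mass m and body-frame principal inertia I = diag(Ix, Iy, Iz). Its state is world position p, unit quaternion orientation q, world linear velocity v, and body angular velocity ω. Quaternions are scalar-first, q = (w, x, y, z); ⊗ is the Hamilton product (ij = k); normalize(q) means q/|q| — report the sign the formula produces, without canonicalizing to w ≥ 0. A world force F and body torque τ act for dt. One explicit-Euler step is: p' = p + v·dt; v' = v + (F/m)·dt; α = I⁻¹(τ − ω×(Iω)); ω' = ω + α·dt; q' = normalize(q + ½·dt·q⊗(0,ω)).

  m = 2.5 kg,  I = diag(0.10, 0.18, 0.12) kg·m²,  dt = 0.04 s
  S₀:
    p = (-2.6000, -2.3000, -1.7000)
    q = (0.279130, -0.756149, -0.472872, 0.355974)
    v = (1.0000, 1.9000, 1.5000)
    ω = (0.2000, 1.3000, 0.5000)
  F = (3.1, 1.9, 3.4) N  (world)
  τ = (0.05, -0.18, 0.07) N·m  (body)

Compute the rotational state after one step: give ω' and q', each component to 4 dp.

ω×(Iω) gyroscopic = (-0.0390, -0.0020, 0.0208)
(τ − ω×Iω)/I = (0.8900, -0.9889, 0.4100)
ω' = ω + α·dt = (0.2356, 1.2604, 0.5164)
2q̇ = q⊗(0,ω) = (0.5879764, -0.6433762, 0.8121383, -0.7488543)
updated quaternion q' = (0.2908, -0.7687, -0.4564, 0.3409)

ω' = (0.2356, 1.2604, 0.5164)
q' = (0.2908, -0.7687, -0.4564, 0.3409)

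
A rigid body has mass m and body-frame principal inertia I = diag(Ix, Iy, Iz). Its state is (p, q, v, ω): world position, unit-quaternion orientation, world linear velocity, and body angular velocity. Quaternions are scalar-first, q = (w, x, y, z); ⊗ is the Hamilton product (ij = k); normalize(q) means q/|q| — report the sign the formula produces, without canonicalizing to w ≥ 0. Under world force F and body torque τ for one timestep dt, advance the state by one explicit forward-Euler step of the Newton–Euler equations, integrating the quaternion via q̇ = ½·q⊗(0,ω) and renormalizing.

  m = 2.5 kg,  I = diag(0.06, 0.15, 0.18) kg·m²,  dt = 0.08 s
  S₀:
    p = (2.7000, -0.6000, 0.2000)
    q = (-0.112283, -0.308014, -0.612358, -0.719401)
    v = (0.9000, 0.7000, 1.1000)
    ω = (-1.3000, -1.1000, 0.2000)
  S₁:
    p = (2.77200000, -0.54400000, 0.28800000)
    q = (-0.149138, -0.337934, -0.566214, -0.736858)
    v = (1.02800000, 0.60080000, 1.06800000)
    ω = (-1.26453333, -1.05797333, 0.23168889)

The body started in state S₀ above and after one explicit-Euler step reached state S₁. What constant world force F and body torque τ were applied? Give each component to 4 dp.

v₁ − v₀ = (0.12800000, -0.09920000, -0.03200000)
applied force F = (4.0000, -3.1000, -1.0000)
ω₁ − ω₀ = (0.03546667, 0.04202667, 0.03168889)
I·α + gyro = (0.0200, 0.1100, 0.2000)

F = (4.0000, -3.1000, -1.0000)
τ = (0.0200, 0.1100, 0.2000)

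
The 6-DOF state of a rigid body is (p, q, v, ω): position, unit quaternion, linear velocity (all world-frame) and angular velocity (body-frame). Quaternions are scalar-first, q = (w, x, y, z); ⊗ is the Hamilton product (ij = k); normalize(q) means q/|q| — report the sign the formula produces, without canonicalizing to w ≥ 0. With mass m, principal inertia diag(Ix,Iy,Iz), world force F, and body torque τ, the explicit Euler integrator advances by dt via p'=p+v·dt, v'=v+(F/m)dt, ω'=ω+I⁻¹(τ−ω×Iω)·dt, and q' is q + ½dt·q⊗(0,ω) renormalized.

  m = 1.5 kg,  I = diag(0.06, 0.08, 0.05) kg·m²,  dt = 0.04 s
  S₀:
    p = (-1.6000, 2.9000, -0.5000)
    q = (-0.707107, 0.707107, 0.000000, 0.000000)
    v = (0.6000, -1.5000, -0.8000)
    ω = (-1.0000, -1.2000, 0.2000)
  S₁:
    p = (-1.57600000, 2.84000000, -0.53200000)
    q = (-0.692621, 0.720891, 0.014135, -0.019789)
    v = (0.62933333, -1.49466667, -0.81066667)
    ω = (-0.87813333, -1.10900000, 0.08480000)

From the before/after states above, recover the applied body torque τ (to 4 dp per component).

rate change Δω = (0.12186667, 0.09100000, -0.11520000)
precession coupling = (0.0072, -0.0020, 0.0240)
I·α + gyro = (0.1900, 0.1800, -0.1200)

τ = (0.1900, 0.1800, -0.1200)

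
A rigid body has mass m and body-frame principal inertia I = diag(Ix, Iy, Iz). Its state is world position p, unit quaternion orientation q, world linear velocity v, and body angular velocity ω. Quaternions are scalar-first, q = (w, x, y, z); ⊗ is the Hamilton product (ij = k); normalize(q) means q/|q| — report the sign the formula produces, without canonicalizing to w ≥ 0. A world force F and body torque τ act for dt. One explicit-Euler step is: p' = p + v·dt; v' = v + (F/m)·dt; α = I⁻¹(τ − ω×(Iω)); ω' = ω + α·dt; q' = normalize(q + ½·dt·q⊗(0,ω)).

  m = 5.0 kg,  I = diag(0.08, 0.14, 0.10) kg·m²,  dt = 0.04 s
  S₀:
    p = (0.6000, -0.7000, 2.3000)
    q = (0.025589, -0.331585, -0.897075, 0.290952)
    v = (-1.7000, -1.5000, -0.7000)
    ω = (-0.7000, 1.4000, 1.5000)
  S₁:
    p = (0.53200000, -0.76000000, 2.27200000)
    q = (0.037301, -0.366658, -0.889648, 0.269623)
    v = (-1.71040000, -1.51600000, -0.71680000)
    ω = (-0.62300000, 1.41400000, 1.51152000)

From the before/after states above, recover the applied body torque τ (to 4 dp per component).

τ = (0.0700, 0.0700, -0.0300)

rate change Δω = (0.07700000, 0.01400000, 0.01152000)
I·α + gyro = (0.0700, 0.0700, -0.0300)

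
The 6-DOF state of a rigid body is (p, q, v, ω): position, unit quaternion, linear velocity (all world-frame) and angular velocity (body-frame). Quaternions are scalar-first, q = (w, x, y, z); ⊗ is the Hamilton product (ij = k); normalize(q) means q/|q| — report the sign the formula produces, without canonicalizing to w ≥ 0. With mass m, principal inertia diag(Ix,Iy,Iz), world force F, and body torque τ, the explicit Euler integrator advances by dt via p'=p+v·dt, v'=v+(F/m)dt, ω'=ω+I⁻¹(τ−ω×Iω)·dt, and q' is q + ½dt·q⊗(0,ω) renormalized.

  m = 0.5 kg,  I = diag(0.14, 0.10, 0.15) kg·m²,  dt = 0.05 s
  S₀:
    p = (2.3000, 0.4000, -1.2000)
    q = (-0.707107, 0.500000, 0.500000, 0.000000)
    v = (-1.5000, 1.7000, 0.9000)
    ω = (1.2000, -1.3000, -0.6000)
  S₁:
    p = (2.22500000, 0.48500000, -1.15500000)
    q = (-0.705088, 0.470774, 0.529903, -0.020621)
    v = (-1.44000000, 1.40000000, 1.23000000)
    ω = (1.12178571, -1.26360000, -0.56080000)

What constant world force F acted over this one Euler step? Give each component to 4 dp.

F = (0.6000, -3.0000, 3.3000)

Δv = v₁−v₀ = (0.06000000, -0.30000000, 0.33000000)
applied force F = (0.6000, -3.0000, 3.3000)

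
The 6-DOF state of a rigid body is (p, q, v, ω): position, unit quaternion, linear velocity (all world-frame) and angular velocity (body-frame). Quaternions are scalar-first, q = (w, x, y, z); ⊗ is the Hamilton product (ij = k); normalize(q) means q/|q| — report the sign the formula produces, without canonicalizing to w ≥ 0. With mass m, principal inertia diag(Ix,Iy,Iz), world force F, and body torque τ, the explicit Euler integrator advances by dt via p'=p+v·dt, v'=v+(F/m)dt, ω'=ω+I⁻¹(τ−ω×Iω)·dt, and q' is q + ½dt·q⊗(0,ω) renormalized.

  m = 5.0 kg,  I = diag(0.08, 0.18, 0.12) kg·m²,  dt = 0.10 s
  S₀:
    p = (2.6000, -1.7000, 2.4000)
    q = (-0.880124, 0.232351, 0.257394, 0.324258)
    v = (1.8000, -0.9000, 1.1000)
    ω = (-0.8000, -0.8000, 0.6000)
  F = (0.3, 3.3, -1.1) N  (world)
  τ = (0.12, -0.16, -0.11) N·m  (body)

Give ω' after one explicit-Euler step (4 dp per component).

ω×(Iω) gyroscopic = (0.0288, 0.0192, 0.0640)
(τ − ω×Iω)/I = (1.1400, -0.9956, -1.4500)
ω + α·dt = (-0.6860, -0.8996, 0.4550)

ω' = (-0.6860, -0.8996, 0.4550)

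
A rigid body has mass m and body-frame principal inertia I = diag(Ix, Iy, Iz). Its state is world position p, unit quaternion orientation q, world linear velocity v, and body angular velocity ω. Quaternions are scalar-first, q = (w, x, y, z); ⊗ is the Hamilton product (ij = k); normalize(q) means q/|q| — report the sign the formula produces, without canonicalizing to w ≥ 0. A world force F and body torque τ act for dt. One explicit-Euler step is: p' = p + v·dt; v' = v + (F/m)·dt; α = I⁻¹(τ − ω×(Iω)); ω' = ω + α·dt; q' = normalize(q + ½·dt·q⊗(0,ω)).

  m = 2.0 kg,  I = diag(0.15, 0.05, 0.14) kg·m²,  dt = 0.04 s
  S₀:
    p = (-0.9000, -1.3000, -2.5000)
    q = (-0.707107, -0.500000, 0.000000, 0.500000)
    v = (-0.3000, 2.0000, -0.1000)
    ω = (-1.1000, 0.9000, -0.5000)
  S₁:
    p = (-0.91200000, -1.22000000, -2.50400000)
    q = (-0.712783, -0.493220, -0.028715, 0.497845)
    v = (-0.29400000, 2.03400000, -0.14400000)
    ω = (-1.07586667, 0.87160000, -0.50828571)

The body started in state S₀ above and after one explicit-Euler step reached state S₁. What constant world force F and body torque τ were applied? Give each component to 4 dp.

F = (0.3000, 1.7000, -2.2000)
τ = (0.0500, -0.0300, 0.0700)

v₁ − v₀ = (0.00600000, 0.03400000, -0.04400000)
F = m·Δv/dt = (0.3000, 1.7000, -2.2000)
ω₁ − ω₀ = (0.02413333, -0.02840000, -0.00828571)
applied torque τ = (0.0500, -0.0300, 0.0700)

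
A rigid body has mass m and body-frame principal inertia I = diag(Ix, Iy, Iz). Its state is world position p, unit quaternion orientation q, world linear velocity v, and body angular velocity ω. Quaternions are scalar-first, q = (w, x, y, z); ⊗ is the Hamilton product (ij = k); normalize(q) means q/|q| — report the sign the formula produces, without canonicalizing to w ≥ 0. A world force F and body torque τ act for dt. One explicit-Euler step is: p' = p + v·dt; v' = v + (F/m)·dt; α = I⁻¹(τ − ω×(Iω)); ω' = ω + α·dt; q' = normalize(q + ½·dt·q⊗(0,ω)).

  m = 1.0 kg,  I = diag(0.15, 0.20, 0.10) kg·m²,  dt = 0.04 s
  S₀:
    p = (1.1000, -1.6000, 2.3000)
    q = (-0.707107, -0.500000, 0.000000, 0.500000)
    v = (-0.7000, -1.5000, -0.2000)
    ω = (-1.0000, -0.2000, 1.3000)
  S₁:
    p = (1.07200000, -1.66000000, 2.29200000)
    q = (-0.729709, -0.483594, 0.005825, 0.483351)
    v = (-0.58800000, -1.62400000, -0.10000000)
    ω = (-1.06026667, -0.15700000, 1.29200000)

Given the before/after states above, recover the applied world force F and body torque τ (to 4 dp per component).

ω₁ − ω₀ = (-0.06026667, 0.04300000, -0.00800000)
τ = I·(Δω/dt) + ω₀×(Iω₀) = (-0.2000, 0.1500, -0.0100)
velocity change Δv = (0.11200000, -0.12400000, 0.10000000)
m·(v₁−v₀)/dt = (2.8000, -3.1000, 2.5000)

F = (2.8000, -3.1000, 2.5000)
τ = (-0.2000, 0.1500, -0.0100)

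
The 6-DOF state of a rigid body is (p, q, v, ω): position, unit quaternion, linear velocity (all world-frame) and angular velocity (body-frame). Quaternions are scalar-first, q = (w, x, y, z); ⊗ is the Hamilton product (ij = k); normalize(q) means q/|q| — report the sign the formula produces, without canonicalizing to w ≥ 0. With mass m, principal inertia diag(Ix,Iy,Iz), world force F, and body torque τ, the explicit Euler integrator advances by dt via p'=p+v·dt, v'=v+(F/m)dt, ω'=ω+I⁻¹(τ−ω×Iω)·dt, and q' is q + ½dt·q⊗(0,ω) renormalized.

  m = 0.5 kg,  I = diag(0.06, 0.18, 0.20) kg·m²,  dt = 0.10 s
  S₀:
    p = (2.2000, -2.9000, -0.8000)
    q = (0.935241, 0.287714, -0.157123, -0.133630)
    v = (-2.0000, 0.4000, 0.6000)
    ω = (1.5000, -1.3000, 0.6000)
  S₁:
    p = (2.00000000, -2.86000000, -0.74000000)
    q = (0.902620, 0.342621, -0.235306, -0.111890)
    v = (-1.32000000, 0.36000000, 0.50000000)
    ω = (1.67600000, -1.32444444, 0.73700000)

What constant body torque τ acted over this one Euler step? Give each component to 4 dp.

τ = (0.0900, -0.1700, 0.0400)

rate change Δω = (0.17600000, -0.02444444, 0.13700000)
τ = I·(Δω/dt) + ω₀×(Iω₀) = (0.0900, -0.1700, 0.0400)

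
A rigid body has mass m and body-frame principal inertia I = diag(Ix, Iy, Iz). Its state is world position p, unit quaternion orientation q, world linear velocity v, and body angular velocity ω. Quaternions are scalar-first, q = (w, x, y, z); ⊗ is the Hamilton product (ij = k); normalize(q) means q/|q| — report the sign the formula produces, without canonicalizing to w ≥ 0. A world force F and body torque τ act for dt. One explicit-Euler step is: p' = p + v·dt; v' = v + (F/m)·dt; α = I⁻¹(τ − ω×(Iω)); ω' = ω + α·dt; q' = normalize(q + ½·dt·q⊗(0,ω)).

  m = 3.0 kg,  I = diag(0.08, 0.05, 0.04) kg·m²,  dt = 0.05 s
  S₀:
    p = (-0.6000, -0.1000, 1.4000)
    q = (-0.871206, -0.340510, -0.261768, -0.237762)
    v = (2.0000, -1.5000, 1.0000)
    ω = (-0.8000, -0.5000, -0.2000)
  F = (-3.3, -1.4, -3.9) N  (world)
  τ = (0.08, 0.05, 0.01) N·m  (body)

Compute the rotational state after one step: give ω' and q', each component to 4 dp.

ω' = (-0.7494, -0.4564, -0.1725)
q' = (-0.8822, -0.3247, -0.2478, -0.2343)

precession coupling ω×(Iω) = (-0.0010, 0.0064, -0.0120)
α = I⁻¹(τ − ω×Iω) = (1.0125, 0.8720, 0.5500)
new body rate ω' = (-0.7494, -0.4564, -0.1725)
2q̇ = q⊗(0,ω) = (-0.4508444, 0.6304374, 0.5577106, 0.1350818)
updated quaternion q' = (-0.8822, -0.3247, -0.2478, -0.2343)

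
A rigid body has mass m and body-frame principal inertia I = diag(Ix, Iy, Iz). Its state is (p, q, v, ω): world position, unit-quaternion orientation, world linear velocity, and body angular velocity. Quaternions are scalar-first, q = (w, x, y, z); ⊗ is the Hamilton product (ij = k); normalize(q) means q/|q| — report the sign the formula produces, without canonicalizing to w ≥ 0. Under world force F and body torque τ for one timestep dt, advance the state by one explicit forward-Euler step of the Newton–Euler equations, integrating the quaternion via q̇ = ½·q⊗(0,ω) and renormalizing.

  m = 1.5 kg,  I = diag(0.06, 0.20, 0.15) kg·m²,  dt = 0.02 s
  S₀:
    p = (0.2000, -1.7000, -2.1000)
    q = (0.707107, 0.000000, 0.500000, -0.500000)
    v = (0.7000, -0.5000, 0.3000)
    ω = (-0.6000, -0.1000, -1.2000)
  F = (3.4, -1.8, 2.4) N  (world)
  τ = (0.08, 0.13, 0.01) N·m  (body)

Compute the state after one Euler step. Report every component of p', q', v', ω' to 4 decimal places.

p' = (0.2140, -1.7100, -2.0940)
q' = (0.7015, -0.0107, 0.5022, -0.5054)
v' = (0.7453, -0.5240, 0.3320)
ω' = (-0.5713, -0.0805, -1.1998)

linear accel F/m = (2.2667, -1.2000, 1.6000)
p + v·dt = (0.2140, -1.7100, -2.0940)
new velocity v' = (0.7453, -0.5240, 0.3320)
precession coupling ω×(Iω) = (-0.0060, -0.0648, 0.0084)
angular accel α = (1.4333, 0.9740, 0.0107)
ω + α·dt = (-0.5713, -0.0805, -1.1998)
q⊗(0,ω) = (-0.5500000, -1.0742642, 0.2292893, -0.5485284)
updated quaternion q' = (0.7015, -0.0107, 0.5022, -0.5054)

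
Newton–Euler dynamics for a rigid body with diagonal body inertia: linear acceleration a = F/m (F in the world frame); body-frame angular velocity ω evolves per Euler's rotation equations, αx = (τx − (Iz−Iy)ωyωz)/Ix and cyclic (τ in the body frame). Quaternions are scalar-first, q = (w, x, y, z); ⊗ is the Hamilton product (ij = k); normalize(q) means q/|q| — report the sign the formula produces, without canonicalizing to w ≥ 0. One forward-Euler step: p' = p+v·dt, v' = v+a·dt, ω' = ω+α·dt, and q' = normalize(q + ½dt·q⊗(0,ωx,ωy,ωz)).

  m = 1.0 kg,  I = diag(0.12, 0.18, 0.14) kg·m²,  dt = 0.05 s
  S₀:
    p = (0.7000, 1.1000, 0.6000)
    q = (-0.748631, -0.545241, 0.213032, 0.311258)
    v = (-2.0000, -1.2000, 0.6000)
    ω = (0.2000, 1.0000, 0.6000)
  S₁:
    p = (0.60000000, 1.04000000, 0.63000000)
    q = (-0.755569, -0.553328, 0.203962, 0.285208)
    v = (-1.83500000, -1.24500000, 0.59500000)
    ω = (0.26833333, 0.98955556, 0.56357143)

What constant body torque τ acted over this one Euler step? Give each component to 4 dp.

τ = (0.1400, -0.0400, -0.0900)

Δω = ω₁−ω₀ = (0.06833333, -0.01044444, -0.03642857)
gyro term ω₀×Iω₀ = (-0.0240, -0.0024, 0.0120)
I·α + gyro = (0.1400, -0.0400, -0.0900)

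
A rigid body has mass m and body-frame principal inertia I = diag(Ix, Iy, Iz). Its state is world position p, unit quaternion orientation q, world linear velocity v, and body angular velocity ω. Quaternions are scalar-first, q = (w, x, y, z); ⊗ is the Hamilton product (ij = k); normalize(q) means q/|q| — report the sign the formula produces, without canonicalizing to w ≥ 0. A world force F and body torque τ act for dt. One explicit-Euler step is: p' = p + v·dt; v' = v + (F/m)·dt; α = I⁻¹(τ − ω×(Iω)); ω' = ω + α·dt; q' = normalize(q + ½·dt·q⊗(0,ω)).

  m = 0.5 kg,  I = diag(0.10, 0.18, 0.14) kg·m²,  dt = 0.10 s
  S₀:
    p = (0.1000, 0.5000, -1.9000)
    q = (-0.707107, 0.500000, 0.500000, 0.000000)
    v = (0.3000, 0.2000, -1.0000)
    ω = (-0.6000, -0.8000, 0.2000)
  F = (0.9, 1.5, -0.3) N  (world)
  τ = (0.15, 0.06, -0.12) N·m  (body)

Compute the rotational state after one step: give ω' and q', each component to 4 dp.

ω' = (-0.4564, -0.7693, 0.0869)
q' = (-0.6712, 0.5255, 0.5226, -0.0121)

ω×(Iω) gyroscopic = (0.0064, 0.0048, 0.0384)
(τ − ω×Iω)/I = (1.4360, 0.3067, -1.1314)
ω' = ω + α·dt = (-0.4564, -0.7693, 0.0869)
Hamilton product q⊗(0,ω) = (0.7000000, 0.5242642, 0.4656856, -0.2414214)
updated quaternion q' = (-0.6712, 0.5255, 0.5226, -0.0121)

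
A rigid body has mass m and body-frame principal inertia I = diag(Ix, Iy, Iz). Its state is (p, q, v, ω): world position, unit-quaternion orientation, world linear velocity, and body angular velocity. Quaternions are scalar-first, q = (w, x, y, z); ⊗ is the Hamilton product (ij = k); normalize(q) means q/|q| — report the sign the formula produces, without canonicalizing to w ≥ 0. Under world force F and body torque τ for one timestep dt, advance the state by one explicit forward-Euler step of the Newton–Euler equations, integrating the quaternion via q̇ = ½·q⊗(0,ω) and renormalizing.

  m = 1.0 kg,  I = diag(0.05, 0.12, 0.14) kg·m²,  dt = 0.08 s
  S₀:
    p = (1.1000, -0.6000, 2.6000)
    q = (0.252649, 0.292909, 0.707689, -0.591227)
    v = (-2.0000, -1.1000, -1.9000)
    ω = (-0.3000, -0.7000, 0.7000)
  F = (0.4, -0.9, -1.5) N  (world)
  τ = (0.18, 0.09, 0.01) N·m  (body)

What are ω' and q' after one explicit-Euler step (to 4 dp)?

(τ − ω×Iω)/I = (3.7960, 0.5925, -0.0336)
new body rate ω' = (0.0037, -0.6526, 0.6973)
Hamilton product q⊗(0,ω) = (0.9971139, 0.0057287, -0.2045225, 0.1841247)
q + ½dt·q⊗(0,ω), renormalized = (0.2923, 0.2929, 0.6989, -0.5834)

ω' = (0.0037, -0.6526, 0.6973)
q' = (0.2923, 0.2929, 0.6989, -0.5834)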